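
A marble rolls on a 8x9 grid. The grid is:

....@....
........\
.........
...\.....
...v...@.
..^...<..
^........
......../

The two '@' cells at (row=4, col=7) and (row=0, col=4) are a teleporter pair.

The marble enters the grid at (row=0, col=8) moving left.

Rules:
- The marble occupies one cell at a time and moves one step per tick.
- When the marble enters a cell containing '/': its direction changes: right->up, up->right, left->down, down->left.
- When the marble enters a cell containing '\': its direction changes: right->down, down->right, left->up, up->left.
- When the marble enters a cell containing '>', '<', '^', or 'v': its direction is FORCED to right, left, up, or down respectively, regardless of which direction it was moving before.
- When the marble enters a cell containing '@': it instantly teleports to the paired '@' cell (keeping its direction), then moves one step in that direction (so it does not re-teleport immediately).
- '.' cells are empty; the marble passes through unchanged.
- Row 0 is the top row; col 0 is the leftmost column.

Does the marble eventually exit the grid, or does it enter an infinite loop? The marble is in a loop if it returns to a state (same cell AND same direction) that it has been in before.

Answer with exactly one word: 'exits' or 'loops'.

Step 1: enter (0,8), '.' pass, move left to (0,7)
Step 2: enter (0,7), '.' pass, move left to (0,6)
Step 3: enter (0,6), '.' pass, move left to (0,5)
Step 4: enter (0,5), '.' pass, move left to (0,4)
Step 5: enter (0,4), '@' teleport (0,4)->(4,7), also enter (4,7), move left to (4,6)
Step 6: enter (4,6), '.' pass, move left to (4,5)
Step 7: enter (4,5), '.' pass, move left to (4,4)
Step 8: enter (4,4), '.' pass, move left to (4,3)
Step 9: enter (4,3), 'v' forces left->down, move down to (5,3)
Step 10: enter (5,3), '.' pass, move down to (6,3)
Step 11: enter (6,3), '.' pass, move down to (7,3)
Step 12: enter (7,3), '.' pass, move down to (8,3)
Step 13: at (8,3) — EXIT via bottom edge, pos 3

Answer: exits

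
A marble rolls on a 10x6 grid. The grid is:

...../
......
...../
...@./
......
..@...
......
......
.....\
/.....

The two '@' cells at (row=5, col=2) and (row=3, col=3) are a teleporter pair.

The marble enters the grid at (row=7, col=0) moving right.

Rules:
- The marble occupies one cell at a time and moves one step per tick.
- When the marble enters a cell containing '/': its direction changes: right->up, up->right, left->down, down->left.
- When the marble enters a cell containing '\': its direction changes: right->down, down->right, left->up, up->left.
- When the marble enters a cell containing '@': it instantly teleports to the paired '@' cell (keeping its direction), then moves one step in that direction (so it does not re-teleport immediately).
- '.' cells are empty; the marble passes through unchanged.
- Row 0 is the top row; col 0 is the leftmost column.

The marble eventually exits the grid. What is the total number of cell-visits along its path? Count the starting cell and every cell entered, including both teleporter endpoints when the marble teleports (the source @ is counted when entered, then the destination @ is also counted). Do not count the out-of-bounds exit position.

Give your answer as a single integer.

Answer: 6

Derivation:
Step 1: enter (7,0), '.' pass, move right to (7,1)
Step 2: enter (7,1), '.' pass, move right to (7,2)
Step 3: enter (7,2), '.' pass, move right to (7,3)
Step 4: enter (7,3), '.' pass, move right to (7,4)
Step 5: enter (7,4), '.' pass, move right to (7,5)
Step 6: enter (7,5), '.' pass, move right to (7,6)
Step 7: at (7,6) — EXIT via right edge, pos 7
Path length (cell visits): 6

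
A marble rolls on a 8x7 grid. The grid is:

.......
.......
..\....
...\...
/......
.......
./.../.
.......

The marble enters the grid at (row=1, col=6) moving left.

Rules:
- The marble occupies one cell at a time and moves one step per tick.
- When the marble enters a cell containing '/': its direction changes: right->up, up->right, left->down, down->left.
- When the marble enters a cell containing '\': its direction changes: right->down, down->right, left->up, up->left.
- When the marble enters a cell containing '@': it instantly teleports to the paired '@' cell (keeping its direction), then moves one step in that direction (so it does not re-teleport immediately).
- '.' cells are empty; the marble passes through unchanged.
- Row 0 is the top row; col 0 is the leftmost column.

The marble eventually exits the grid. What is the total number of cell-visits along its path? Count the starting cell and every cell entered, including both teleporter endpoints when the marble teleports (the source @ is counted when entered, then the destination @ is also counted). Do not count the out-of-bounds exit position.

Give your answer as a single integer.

Step 1: enter (1,6), '.' pass, move left to (1,5)
Step 2: enter (1,5), '.' pass, move left to (1,4)
Step 3: enter (1,4), '.' pass, move left to (1,3)
Step 4: enter (1,3), '.' pass, move left to (1,2)
Step 5: enter (1,2), '.' pass, move left to (1,1)
Step 6: enter (1,1), '.' pass, move left to (1,0)
Step 7: enter (1,0), '.' pass, move left to (1,-1)
Step 8: at (1,-1) — EXIT via left edge, pos 1
Path length (cell visits): 7

Answer: 7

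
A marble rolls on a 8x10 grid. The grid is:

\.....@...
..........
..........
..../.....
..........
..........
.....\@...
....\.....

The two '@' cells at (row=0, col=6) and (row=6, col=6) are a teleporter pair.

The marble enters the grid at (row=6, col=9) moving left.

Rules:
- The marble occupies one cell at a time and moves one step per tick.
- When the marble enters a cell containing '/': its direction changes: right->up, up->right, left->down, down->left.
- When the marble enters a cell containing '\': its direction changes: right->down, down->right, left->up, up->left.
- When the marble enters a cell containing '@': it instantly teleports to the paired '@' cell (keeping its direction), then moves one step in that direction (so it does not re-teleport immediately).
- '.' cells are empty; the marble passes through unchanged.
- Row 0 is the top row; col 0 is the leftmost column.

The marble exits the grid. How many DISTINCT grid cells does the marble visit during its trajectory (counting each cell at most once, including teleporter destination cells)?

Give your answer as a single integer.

Answer: 11

Derivation:
Step 1: enter (6,9), '.' pass, move left to (6,8)
Step 2: enter (6,8), '.' pass, move left to (6,7)
Step 3: enter (6,7), '.' pass, move left to (6,6)
Step 4: enter (6,6), '@' teleport (6,6)->(0,6), also enter (0,6), move left to (0,5)
Step 5: enter (0,5), '.' pass, move left to (0,4)
Step 6: enter (0,4), '.' pass, move left to (0,3)
Step 7: enter (0,3), '.' pass, move left to (0,2)
Step 8: enter (0,2), '.' pass, move left to (0,1)
Step 9: enter (0,1), '.' pass, move left to (0,0)
Step 10: enter (0,0), '\' deflects left->up, move up to (-1,0)
Step 11: at (-1,0) — EXIT via top edge, pos 0
Distinct cells visited: 11 (path length 11)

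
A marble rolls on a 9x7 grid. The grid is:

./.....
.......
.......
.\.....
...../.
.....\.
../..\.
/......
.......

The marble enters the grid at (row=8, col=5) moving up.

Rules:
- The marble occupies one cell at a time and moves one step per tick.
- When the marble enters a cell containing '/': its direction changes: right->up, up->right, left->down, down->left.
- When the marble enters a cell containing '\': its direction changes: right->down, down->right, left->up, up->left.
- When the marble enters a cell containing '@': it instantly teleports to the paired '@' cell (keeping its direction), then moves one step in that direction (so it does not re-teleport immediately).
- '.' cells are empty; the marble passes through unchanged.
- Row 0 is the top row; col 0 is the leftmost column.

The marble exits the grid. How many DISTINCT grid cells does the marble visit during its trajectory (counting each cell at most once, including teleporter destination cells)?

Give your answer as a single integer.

Answer: 8

Derivation:
Step 1: enter (8,5), '.' pass, move up to (7,5)
Step 2: enter (7,5), '.' pass, move up to (6,5)
Step 3: enter (6,5), '\' deflects up->left, move left to (6,4)
Step 4: enter (6,4), '.' pass, move left to (6,3)
Step 5: enter (6,3), '.' pass, move left to (6,2)
Step 6: enter (6,2), '/' deflects left->down, move down to (7,2)
Step 7: enter (7,2), '.' pass, move down to (8,2)
Step 8: enter (8,2), '.' pass, move down to (9,2)
Step 9: at (9,2) — EXIT via bottom edge, pos 2
Distinct cells visited: 8 (path length 8)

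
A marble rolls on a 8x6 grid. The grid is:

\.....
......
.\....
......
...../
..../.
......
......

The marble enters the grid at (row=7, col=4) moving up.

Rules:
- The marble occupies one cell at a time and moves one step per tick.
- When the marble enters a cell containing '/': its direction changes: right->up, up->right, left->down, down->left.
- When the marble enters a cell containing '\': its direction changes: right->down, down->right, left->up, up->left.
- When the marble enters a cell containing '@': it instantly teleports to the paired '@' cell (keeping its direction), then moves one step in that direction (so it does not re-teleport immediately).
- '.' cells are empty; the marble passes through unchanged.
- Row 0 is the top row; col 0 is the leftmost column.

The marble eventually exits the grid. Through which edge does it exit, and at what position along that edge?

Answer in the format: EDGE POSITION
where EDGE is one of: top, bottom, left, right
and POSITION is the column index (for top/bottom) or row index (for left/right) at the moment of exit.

Step 1: enter (7,4), '.' pass, move up to (6,4)
Step 2: enter (6,4), '.' pass, move up to (5,4)
Step 3: enter (5,4), '/' deflects up->right, move right to (5,5)
Step 4: enter (5,5), '.' pass, move right to (5,6)
Step 5: at (5,6) — EXIT via right edge, pos 5

Answer: right 5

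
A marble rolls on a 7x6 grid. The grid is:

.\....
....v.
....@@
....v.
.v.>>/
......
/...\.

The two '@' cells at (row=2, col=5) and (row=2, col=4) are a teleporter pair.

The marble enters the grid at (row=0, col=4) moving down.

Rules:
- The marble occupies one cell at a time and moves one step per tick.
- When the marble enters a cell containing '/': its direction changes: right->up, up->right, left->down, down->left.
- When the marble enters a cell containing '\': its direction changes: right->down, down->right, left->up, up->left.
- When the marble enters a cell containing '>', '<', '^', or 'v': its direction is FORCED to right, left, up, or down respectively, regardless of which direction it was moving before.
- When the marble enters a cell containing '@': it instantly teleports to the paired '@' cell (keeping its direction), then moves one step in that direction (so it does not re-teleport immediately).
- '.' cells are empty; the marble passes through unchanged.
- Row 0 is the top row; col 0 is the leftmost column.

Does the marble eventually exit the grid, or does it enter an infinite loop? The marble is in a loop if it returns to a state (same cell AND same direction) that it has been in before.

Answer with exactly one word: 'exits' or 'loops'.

Answer: loops

Derivation:
Step 1: enter (0,4), '.' pass, move down to (1,4)
Step 2: enter (1,4), 'v' forces down->down, move down to (2,4)
Step 3: enter (2,4), '@' teleport (2,4)->(2,5), also enter (2,5), move down to (3,5)
Step 4: enter (3,5), '.' pass, move down to (4,5)
Step 5: enter (4,5), '/' deflects down->left, move left to (4,4)
Step 6: enter (4,4), '>' forces left->right, move right to (4,5)
Step 7: enter (4,5), '/' deflects right->up, move up to (3,5)
Step 8: enter (3,5), '.' pass, move up to (2,5)
Step 9: enter (2,5), '@' teleport (2,5)->(2,4), also enter (2,4), move up to (1,4)
Step 10: enter (1,4), 'v' forces up->down, move down to (2,4)
Step 11: at (2,4) dir=down — LOOP DETECTED (seen before)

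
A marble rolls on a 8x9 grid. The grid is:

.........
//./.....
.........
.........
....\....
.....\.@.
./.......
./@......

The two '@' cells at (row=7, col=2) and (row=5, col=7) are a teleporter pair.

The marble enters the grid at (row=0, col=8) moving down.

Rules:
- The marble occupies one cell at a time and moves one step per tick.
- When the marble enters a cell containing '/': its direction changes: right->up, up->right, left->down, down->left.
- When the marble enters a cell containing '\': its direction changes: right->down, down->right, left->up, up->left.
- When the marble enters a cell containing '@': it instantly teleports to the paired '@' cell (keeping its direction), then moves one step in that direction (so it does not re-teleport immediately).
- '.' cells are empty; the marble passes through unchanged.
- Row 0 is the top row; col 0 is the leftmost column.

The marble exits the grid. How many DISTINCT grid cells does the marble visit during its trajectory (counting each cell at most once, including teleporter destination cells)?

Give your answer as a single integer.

Step 1: enter (0,8), '.' pass, move down to (1,8)
Step 2: enter (1,8), '.' pass, move down to (2,8)
Step 3: enter (2,8), '.' pass, move down to (3,8)
Step 4: enter (3,8), '.' pass, move down to (4,8)
Step 5: enter (4,8), '.' pass, move down to (5,8)
Step 6: enter (5,8), '.' pass, move down to (6,8)
Step 7: enter (6,8), '.' pass, move down to (7,8)
Step 8: enter (7,8), '.' pass, move down to (8,8)
Step 9: at (8,8) — EXIT via bottom edge, pos 8
Distinct cells visited: 8 (path length 8)

Answer: 8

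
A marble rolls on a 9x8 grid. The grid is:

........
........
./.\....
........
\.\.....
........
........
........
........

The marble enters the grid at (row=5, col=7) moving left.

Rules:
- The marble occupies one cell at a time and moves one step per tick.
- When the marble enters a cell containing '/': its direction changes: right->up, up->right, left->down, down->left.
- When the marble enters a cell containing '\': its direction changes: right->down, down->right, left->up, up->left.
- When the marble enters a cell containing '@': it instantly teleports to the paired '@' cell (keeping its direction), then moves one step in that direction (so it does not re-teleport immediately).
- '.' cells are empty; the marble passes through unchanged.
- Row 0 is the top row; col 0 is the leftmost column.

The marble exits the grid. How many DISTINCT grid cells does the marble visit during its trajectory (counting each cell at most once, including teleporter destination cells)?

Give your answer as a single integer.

Step 1: enter (5,7), '.' pass, move left to (5,6)
Step 2: enter (5,6), '.' pass, move left to (5,5)
Step 3: enter (5,5), '.' pass, move left to (5,4)
Step 4: enter (5,4), '.' pass, move left to (5,3)
Step 5: enter (5,3), '.' pass, move left to (5,2)
Step 6: enter (5,2), '.' pass, move left to (5,1)
Step 7: enter (5,1), '.' pass, move left to (5,0)
Step 8: enter (5,0), '.' pass, move left to (5,-1)
Step 9: at (5,-1) — EXIT via left edge, pos 5
Distinct cells visited: 8 (path length 8)

Answer: 8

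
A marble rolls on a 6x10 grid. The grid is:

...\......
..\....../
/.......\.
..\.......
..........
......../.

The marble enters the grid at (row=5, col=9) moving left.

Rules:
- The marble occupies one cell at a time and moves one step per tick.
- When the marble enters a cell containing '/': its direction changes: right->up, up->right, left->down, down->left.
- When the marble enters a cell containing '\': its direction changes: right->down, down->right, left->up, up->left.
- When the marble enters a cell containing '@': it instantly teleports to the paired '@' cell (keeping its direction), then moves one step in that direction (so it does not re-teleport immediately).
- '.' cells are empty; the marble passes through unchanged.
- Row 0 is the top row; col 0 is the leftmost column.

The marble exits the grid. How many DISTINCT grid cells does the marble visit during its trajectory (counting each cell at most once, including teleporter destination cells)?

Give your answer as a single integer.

Answer: 2

Derivation:
Step 1: enter (5,9), '.' pass, move left to (5,8)
Step 2: enter (5,8), '/' deflects left->down, move down to (6,8)
Step 3: at (6,8) — EXIT via bottom edge, pos 8
Distinct cells visited: 2 (path length 2)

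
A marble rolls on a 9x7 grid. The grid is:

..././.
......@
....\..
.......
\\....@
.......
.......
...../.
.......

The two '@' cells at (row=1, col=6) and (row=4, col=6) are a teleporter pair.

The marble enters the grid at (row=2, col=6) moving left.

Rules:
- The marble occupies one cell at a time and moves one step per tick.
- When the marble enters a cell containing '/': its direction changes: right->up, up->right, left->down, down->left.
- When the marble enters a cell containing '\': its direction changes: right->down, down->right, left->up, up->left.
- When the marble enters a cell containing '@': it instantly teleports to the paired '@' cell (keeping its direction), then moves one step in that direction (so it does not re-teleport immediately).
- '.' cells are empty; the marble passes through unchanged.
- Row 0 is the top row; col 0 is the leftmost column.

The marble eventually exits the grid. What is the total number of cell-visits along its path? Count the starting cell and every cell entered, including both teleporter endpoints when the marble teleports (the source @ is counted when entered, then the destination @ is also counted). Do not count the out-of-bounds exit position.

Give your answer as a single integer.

Answer: 5

Derivation:
Step 1: enter (2,6), '.' pass, move left to (2,5)
Step 2: enter (2,5), '.' pass, move left to (2,4)
Step 3: enter (2,4), '\' deflects left->up, move up to (1,4)
Step 4: enter (1,4), '.' pass, move up to (0,4)
Step 5: enter (0,4), '.' pass, move up to (-1,4)
Step 6: at (-1,4) — EXIT via top edge, pos 4
Path length (cell visits): 5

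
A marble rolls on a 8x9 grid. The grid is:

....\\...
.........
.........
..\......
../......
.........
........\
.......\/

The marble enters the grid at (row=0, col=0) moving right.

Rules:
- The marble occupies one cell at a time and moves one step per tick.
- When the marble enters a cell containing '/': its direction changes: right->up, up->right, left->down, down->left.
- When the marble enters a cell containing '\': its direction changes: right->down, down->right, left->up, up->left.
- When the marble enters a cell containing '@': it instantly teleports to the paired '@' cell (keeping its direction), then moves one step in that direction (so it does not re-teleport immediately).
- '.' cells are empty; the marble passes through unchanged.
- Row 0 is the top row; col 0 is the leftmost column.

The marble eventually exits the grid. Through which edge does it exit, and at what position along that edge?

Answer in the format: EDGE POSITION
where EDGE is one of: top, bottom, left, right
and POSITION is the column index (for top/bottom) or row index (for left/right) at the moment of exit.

Step 1: enter (0,0), '.' pass, move right to (0,1)
Step 2: enter (0,1), '.' pass, move right to (0,2)
Step 3: enter (0,2), '.' pass, move right to (0,3)
Step 4: enter (0,3), '.' pass, move right to (0,4)
Step 5: enter (0,4), '\' deflects right->down, move down to (1,4)
Step 6: enter (1,4), '.' pass, move down to (2,4)
Step 7: enter (2,4), '.' pass, move down to (3,4)
Step 8: enter (3,4), '.' pass, move down to (4,4)
Step 9: enter (4,4), '.' pass, move down to (5,4)
Step 10: enter (5,4), '.' pass, move down to (6,4)
Step 11: enter (6,4), '.' pass, move down to (7,4)
Step 12: enter (7,4), '.' pass, move down to (8,4)
Step 13: at (8,4) — EXIT via bottom edge, pos 4

Answer: bottom 4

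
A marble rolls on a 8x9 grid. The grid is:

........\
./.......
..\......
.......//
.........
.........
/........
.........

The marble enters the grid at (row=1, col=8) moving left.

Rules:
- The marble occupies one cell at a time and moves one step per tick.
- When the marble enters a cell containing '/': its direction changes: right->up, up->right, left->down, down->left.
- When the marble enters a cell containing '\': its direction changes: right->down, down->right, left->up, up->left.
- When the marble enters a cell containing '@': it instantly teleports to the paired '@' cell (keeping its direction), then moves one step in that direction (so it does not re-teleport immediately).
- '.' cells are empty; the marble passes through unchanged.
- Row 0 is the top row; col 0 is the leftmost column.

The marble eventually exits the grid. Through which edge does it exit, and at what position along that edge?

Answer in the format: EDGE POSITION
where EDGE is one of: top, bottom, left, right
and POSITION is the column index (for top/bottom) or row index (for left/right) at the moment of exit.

Step 1: enter (1,8), '.' pass, move left to (1,7)
Step 2: enter (1,7), '.' pass, move left to (1,6)
Step 3: enter (1,6), '.' pass, move left to (1,5)
Step 4: enter (1,5), '.' pass, move left to (1,4)
Step 5: enter (1,4), '.' pass, move left to (1,3)
Step 6: enter (1,3), '.' pass, move left to (1,2)
Step 7: enter (1,2), '.' pass, move left to (1,1)
Step 8: enter (1,1), '/' deflects left->down, move down to (2,1)
Step 9: enter (2,1), '.' pass, move down to (3,1)
Step 10: enter (3,1), '.' pass, move down to (4,1)
Step 11: enter (4,1), '.' pass, move down to (5,1)
Step 12: enter (5,1), '.' pass, move down to (6,1)
Step 13: enter (6,1), '.' pass, move down to (7,1)
Step 14: enter (7,1), '.' pass, move down to (8,1)
Step 15: at (8,1) — EXIT via bottom edge, pos 1

Answer: bottom 1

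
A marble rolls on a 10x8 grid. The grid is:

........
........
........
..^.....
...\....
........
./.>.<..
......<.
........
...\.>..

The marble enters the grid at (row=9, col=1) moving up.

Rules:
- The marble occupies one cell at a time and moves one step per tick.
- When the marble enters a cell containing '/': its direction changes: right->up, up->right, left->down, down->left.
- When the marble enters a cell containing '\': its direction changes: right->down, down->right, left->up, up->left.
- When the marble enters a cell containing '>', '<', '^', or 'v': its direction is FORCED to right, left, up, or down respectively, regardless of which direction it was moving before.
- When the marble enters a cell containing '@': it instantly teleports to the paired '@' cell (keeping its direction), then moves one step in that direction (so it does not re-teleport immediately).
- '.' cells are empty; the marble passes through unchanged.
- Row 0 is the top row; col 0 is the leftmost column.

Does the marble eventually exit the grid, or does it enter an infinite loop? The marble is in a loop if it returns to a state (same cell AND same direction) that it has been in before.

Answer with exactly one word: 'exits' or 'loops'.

Step 1: enter (9,1), '.' pass, move up to (8,1)
Step 2: enter (8,1), '.' pass, move up to (7,1)
Step 3: enter (7,1), '.' pass, move up to (6,1)
Step 4: enter (6,1), '/' deflects up->right, move right to (6,2)
Step 5: enter (6,2), '.' pass, move right to (6,3)
Step 6: enter (6,3), '>' forces right->right, move right to (6,4)
Step 7: enter (6,4), '.' pass, move right to (6,5)
Step 8: enter (6,5), '<' forces right->left, move left to (6,4)
Step 9: enter (6,4), '.' pass, move left to (6,3)
Step 10: enter (6,3), '>' forces left->right, move right to (6,4)
Step 11: at (6,4) dir=right — LOOP DETECTED (seen before)

Answer: loops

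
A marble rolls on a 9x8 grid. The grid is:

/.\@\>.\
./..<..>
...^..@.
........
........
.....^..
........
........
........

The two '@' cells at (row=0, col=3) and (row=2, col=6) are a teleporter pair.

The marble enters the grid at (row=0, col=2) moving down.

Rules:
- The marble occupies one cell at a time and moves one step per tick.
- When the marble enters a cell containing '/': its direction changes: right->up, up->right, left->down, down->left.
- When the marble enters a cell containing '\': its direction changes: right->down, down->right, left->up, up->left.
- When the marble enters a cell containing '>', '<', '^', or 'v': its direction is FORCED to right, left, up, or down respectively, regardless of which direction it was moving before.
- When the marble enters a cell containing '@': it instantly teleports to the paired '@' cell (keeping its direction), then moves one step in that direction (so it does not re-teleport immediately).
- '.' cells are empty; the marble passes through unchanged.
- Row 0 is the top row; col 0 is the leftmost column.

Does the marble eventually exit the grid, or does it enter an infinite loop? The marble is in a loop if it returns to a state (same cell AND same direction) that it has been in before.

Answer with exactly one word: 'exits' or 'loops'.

Answer: exits

Derivation:
Step 1: enter (0,2), '\' deflects down->right, move right to (0,3)
Step 2: enter (0,3), '@' teleport (0,3)->(2,6), also enter (2,6), move right to (2,7)
Step 3: enter (2,7), '.' pass, move right to (2,8)
Step 4: at (2,8) — EXIT via right edge, pos 2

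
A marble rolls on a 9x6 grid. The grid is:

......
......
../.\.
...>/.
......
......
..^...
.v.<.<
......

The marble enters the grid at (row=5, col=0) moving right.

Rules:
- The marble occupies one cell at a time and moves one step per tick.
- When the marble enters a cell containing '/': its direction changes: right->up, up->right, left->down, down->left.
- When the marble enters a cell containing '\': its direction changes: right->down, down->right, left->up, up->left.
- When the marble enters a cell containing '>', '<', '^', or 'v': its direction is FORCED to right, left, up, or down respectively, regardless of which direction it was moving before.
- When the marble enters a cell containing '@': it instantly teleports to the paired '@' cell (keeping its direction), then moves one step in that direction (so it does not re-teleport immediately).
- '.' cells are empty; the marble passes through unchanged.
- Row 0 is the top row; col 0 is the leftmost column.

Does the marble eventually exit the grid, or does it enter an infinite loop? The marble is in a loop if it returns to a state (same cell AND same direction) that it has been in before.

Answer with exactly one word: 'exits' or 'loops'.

Answer: exits

Derivation:
Step 1: enter (5,0), '.' pass, move right to (5,1)
Step 2: enter (5,1), '.' pass, move right to (5,2)
Step 3: enter (5,2), '.' pass, move right to (5,3)
Step 4: enter (5,3), '.' pass, move right to (5,4)
Step 5: enter (5,4), '.' pass, move right to (5,5)
Step 6: enter (5,5), '.' pass, move right to (5,6)
Step 7: at (5,6) — EXIT via right edge, pos 5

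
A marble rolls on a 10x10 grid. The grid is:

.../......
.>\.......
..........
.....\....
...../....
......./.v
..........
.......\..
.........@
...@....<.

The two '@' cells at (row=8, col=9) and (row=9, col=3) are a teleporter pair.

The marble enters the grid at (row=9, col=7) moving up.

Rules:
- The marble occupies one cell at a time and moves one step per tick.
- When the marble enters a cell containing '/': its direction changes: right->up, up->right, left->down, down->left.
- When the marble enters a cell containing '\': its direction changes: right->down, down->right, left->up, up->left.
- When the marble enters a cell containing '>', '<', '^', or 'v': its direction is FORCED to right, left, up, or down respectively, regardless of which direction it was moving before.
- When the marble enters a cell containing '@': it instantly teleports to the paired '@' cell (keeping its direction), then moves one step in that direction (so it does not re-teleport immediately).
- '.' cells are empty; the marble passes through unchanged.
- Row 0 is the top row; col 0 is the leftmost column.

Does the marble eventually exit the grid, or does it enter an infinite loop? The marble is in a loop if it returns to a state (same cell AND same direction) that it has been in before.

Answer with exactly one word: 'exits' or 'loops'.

Step 1: enter (9,7), '.' pass, move up to (8,7)
Step 2: enter (8,7), '.' pass, move up to (7,7)
Step 3: enter (7,7), '\' deflects up->left, move left to (7,6)
Step 4: enter (7,6), '.' pass, move left to (7,5)
Step 5: enter (7,5), '.' pass, move left to (7,4)
Step 6: enter (7,4), '.' pass, move left to (7,3)
Step 7: enter (7,3), '.' pass, move left to (7,2)
Step 8: enter (7,2), '.' pass, move left to (7,1)
Step 9: enter (7,1), '.' pass, move left to (7,0)
Step 10: enter (7,0), '.' pass, move left to (7,-1)
Step 11: at (7,-1) — EXIT via left edge, pos 7

Answer: exits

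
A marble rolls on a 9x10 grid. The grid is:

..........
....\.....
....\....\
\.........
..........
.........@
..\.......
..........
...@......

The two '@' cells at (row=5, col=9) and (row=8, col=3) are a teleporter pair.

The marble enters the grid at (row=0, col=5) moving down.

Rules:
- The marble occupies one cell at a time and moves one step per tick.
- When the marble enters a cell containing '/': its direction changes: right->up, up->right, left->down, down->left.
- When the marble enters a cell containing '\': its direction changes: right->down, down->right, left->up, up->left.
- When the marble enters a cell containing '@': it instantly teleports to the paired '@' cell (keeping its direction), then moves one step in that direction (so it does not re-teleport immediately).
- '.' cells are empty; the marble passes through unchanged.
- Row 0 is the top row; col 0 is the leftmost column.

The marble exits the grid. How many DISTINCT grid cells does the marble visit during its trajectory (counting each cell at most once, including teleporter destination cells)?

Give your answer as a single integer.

Answer: 9

Derivation:
Step 1: enter (0,5), '.' pass, move down to (1,5)
Step 2: enter (1,5), '.' pass, move down to (2,5)
Step 3: enter (2,5), '.' pass, move down to (3,5)
Step 4: enter (3,5), '.' pass, move down to (4,5)
Step 5: enter (4,5), '.' pass, move down to (5,5)
Step 6: enter (5,5), '.' pass, move down to (6,5)
Step 7: enter (6,5), '.' pass, move down to (7,5)
Step 8: enter (7,5), '.' pass, move down to (8,5)
Step 9: enter (8,5), '.' pass, move down to (9,5)
Step 10: at (9,5) — EXIT via bottom edge, pos 5
Distinct cells visited: 9 (path length 9)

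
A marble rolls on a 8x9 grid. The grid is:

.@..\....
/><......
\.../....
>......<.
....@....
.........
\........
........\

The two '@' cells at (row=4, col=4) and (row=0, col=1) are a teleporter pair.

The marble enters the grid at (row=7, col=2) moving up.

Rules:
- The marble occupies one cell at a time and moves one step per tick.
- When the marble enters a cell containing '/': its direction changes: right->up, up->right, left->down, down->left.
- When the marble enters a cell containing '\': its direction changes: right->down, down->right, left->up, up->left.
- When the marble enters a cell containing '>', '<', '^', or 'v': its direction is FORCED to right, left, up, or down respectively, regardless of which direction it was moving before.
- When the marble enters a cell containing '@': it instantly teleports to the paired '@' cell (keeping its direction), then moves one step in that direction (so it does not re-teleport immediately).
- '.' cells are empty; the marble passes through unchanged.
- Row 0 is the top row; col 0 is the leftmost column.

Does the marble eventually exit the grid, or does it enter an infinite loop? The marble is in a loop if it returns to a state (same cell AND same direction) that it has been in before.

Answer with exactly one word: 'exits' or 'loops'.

Step 1: enter (7,2), '.' pass, move up to (6,2)
Step 2: enter (6,2), '.' pass, move up to (5,2)
Step 3: enter (5,2), '.' pass, move up to (4,2)
Step 4: enter (4,2), '.' pass, move up to (3,2)
Step 5: enter (3,2), '.' pass, move up to (2,2)
Step 6: enter (2,2), '.' pass, move up to (1,2)
Step 7: enter (1,2), '<' forces up->left, move left to (1,1)
Step 8: enter (1,1), '>' forces left->right, move right to (1,2)
Step 9: enter (1,2), '<' forces right->left, move left to (1,1)
Step 10: at (1,1) dir=left — LOOP DETECTED (seen before)

Answer: loops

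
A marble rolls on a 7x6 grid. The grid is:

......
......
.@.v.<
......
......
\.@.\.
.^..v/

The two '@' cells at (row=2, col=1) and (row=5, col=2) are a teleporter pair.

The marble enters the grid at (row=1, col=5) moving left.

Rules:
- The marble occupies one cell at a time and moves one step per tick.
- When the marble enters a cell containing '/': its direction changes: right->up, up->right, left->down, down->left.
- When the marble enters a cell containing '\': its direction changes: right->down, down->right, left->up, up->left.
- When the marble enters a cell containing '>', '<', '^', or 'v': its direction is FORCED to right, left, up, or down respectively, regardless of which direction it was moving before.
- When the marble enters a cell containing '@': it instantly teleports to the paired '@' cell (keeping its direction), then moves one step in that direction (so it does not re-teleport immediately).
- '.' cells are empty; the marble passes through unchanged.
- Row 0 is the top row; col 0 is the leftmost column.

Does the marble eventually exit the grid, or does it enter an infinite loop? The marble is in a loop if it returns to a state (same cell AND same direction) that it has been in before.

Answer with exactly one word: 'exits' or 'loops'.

Answer: exits

Derivation:
Step 1: enter (1,5), '.' pass, move left to (1,4)
Step 2: enter (1,4), '.' pass, move left to (1,3)
Step 3: enter (1,3), '.' pass, move left to (1,2)
Step 4: enter (1,2), '.' pass, move left to (1,1)
Step 5: enter (1,1), '.' pass, move left to (1,0)
Step 6: enter (1,0), '.' pass, move left to (1,-1)
Step 7: at (1,-1) — EXIT via left edge, pos 1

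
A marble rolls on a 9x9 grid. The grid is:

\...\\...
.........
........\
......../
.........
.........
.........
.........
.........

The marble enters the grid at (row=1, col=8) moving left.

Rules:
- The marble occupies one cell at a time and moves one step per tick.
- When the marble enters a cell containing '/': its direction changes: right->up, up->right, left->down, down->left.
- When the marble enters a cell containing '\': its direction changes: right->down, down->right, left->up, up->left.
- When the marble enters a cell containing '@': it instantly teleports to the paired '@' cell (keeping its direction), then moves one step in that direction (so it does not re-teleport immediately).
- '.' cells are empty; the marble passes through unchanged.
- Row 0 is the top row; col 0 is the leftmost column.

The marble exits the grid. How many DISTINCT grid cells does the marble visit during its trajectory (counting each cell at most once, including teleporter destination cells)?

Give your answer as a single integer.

Answer: 9

Derivation:
Step 1: enter (1,8), '.' pass, move left to (1,7)
Step 2: enter (1,7), '.' pass, move left to (1,6)
Step 3: enter (1,6), '.' pass, move left to (1,5)
Step 4: enter (1,5), '.' pass, move left to (1,4)
Step 5: enter (1,4), '.' pass, move left to (1,3)
Step 6: enter (1,3), '.' pass, move left to (1,2)
Step 7: enter (1,2), '.' pass, move left to (1,1)
Step 8: enter (1,1), '.' pass, move left to (1,0)
Step 9: enter (1,0), '.' pass, move left to (1,-1)
Step 10: at (1,-1) — EXIT via left edge, pos 1
Distinct cells visited: 9 (path length 9)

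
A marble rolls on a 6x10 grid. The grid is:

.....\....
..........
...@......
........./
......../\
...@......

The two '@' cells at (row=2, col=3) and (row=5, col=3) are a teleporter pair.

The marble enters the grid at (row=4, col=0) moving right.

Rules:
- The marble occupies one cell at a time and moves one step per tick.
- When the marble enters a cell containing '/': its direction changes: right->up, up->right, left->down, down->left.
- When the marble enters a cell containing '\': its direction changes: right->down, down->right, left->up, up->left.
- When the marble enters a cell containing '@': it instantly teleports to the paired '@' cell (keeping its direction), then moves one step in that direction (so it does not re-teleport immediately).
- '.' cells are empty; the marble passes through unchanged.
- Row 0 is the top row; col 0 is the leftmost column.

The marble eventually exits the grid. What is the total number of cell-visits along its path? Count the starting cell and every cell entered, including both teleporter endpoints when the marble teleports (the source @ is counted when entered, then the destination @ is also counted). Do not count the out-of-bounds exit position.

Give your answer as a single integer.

Answer: 13

Derivation:
Step 1: enter (4,0), '.' pass, move right to (4,1)
Step 2: enter (4,1), '.' pass, move right to (4,2)
Step 3: enter (4,2), '.' pass, move right to (4,3)
Step 4: enter (4,3), '.' pass, move right to (4,4)
Step 5: enter (4,4), '.' pass, move right to (4,5)
Step 6: enter (4,5), '.' pass, move right to (4,6)
Step 7: enter (4,6), '.' pass, move right to (4,7)
Step 8: enter (4,7), '.' pass, move right to (4,8)
Step 9: enter (4,8), '/' deflects right->up, move up to (3,8)
Step 10: enter (3,8), '.' pass, move up to (2,8)
Step 11: enter (2,8), '.' pass, move up to (1,8)
Step 12: enter (1,8), '.' pass, move up to (0,8)
Step 13: enter (0,8), '.' pass, move up to (-1,8)
Step 14: at (-1,8) — EXIT via top edge, pos 8
Path length (cell visits): 13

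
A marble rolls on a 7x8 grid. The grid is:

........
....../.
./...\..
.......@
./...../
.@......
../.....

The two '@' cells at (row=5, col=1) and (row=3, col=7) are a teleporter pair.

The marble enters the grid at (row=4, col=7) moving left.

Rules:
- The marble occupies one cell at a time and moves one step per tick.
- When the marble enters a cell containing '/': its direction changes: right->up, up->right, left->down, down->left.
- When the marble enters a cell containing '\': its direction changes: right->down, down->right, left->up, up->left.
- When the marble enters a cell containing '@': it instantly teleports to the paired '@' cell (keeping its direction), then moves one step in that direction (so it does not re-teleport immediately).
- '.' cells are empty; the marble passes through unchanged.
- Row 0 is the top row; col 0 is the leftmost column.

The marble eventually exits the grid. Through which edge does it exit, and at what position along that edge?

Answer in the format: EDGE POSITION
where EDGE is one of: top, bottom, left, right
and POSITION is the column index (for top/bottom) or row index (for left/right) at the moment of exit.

Answer: bottom 7

Derivation:
Step 1: enter (4,7), '/' deflects left->down, move down to (5,7)
Step 2: enter (5,7), '.' pass, move down to (6,7)
Step 3: enter (6,7), '.' pass, move down to (7,7)
Step 4: at (7,7) — EXIT via bottom edge, pos 7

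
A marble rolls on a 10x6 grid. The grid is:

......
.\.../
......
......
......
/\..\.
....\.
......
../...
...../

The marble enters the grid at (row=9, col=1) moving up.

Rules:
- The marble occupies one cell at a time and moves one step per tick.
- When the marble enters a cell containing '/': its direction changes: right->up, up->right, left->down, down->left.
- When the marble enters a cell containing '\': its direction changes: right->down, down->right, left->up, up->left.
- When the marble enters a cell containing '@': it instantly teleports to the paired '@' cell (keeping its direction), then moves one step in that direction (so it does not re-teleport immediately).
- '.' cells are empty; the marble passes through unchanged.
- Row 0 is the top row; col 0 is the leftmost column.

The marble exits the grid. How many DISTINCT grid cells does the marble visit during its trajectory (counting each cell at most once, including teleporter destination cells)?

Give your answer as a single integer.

Answer: 10

Derivation:
Step 1: enter (9,1), '.' pass, move up to (8,1)
Step 2: enter (8,1), '.' pass, move up to (7,1)
Step 3: enter (7,1), '.' pass, move up to (6,1)
Step 4: enter (6,1), '.' pass, move up to (5,1)
Step 5: enter (5,1), '\' deflects up->left, move left to (5,0)
Step 6: enter (5,0), '/' deflects left->down, move down to (6,0)
Step 7: enter (6,0), '.' pass, move down to (7,0)
Step 8: enter (7,0), '.' pass, move down to (8,0)
Step 9: enter (8,0), '.' pass, move down to (9,0)
Step 10: enter (9,0), '.' pass, move down to (10,0)
Step 11: at (10,0) — EXIT via bottom edge, pos 0
Distinct cells visited: 10 (path length 10)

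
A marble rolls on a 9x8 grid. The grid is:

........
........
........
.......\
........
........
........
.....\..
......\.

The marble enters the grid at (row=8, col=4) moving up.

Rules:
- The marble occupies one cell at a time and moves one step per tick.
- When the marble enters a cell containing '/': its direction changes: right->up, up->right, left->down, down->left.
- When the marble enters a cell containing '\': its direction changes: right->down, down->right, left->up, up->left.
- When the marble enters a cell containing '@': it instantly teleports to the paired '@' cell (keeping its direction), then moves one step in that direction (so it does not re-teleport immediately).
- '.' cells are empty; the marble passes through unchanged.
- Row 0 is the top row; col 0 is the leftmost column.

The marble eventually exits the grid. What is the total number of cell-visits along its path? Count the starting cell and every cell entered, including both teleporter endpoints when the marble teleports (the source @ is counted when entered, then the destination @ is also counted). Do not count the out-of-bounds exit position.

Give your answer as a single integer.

Step 1: enter (8,4), '.' pass, move up to (7,4)
Step 2: enter (7,4), '.' pass, move up to (6,4)
Step 3: enter (6,4), '.' pass, move up to (5,4)
Step 4: enter (5,4), '.' pass, move up to (4,4)
Step 5: enter (4,4), '.' pass, move up to (3,4)
Step 6: enter (3,4), '.' pass, move up to (2,4)
Step 7: enter (2,4), '.' pass, move up to (1,4)
Step 8: enter (1,4), '.' pass, move up to (0,4)
Step 9: enter (0,4), '.' pass, move up to (-1,4)
Step 10: at (-1,4) — EXIT via top edge, pos 4
Path length (cell visits): 9

Answer: 9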